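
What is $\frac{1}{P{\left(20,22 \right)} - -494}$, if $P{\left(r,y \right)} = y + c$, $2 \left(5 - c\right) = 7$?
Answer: $\frac{2}{1035} \approx 0.0019324$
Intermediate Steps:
$c = \frac{3}{2}$ ($c = 5 - \frac{7}{2} = \frac{3}{2} \approx 1.5$)
$P{\left(r,y \right)} = \frac{3}{2} + y$ ($P{\left(r,y \right)} = y + \frac{3}{2} = \frac{3}{2} + y$)
$\frac{1}{P{\left(20,22 \right)} - -494} = \frac{1}{\left(\frac{3}{2} + 22\right) - -494} = \frac{1}{\frac{47}{2} + 494} = \frac{1}{\frac{1035}{2}} = \frac{2}{1035}$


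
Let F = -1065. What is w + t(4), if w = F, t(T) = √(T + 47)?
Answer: -1065 + √51 ≈ -1057.9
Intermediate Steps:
t(T) = √(47 + T)
w = -1065
w + t(4) = -1065 + √(47 + 4) = -1065 + √51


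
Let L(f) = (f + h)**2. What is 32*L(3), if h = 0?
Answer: 288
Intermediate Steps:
L(f) = f**2 (L(f) = (f + 0)**2 = f**2)
32*L(3) = 32*3**2 = 32*9 = 288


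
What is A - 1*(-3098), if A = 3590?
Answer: 6688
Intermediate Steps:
A - 1*(-3098) = 3590 - 1*(-3098) = 3590 + 3098 = 6688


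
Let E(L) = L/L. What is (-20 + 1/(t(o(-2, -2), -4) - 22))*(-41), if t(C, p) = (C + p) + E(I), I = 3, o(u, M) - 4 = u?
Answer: 18901/23 ≈ 821.78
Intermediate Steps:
o(u, M) = 4 + u
E(L) = 1
t(C, p) = 1 + C + p (t(C, p) = (C + p) + 1 = 1 + C + p)
(-20 + 1/(t(o(-2, -2), -4) - 22))*(-41) = (-20 + 1/((1 + (4 - 2) - 4) - 22))*(-41) = (-20 + 1/((1 + 2 - 4) - 22))*(-41) = (-20 + 1/(-1 - 22))*(-41) = (-20 + 1/(-23))*(-41) = (-20 - 1/23)*(-41) = -461/23*(-41) = 18901/23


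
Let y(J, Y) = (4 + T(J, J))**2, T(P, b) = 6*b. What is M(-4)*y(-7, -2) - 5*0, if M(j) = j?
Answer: -5776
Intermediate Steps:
y(J, Y) = (4 + 6*J)**2
M(-4)*y(-7, -2) - 5*0 = -16*(2 + 3*(-7))**2 - 5*0 = -16*(2 - 21)**2 + 0 = -16*(-19)**2 + 0 = -16*361 + 0 = -4*1444 + 0 = -5776 + 0 = -5776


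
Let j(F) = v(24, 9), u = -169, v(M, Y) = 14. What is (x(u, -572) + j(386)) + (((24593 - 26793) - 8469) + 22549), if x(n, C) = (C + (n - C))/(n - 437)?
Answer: 7207933/606 ≈ 11894.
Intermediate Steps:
j(F) = 14
x(n, C) = n/(-437 + n)
(x(u, -572) + j(386)) + (((24593 - 26793) - 8469) + 22549) = (-169/(-437 - 169) + 14) + (((24593 - 26793) - 8469) + 22549) = (-169/(-606) + 14) + ((-2200 - 8469) + 22549) = (-169*(-1/606) + 14) + (-10669 + 22549) = (169/606 + 14) + 11880 = 8653/606 + 11880 = 7207933/606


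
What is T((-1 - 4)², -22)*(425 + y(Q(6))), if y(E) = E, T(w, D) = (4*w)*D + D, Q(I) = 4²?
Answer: -979902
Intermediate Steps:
Q(I) = 16
T(w, D) = D + 4*D*w (T(w, D) = 4*D*w + D = D + 4*D*w)
T((-1 - 4)², -22)*(425 + y(Q(6))) = (-22*(1 + 4*(-1 - 4)²))*(425 + 16) = -22*(1 + 4*(-5)²)*441 = -22*(1 + 4*25)*441 = -22*(1 + 100)*441 = -22*101*441 = -2222*441 = -979902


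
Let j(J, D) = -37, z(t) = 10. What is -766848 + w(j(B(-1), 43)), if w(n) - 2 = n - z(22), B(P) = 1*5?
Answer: -766893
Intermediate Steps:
B(P) = 5
w(n) = -8 + n (w(n) = 2 + (n - 1*10) = 2 + (n - 10) = 2 + (-10 + n) = -8 + n)
-766848 + w(j(B(-1), 43)) = -766848 + (-8 - 37) = -766848 - 45 = -766893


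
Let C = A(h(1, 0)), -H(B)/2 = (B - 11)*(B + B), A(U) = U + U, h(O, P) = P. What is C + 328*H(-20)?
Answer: -813440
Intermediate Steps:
A(U) = 2*U
H(B) = -4*B*(-11 + B) (H(B) = -2*(B - 11)*(B + B) = -2*(-11 + B)*2*B = -4*B*(-11 + B))
C = 0 (C = 2*0 = 0)
C + 328*H(-20) = 0 + 328*(4*(-20)*(11 - 1*(-20))) = 0 + 328*(4*(-20)*(11 + 20)) = 0 + 328*(4*(-20)*31) = 0 + 328*(-2480) = 0 - 813440 = -813440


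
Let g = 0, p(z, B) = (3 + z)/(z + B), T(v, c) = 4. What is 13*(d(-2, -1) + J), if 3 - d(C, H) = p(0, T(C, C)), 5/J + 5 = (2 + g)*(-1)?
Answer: 559/28 ≈ 19.964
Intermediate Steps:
p(z, B) = (3 + z)/(B + z)
J = -5/7 (J = 5/(-5 + (2 + 0)*(-1)) = 5/(-5 + 2*(-1)) = 5/(-5 - 2) = 5/(-7) = 5*(-⅐) = -5/7 ≈ -0.71429)
d(C, H) = 9/4 (d(C, H) = 3 - (3 + 0)/(4 + 0) = 3 - 3/4 = 3 - 1*¾ = 3 - ¾ = 9/4)
13*(d(-2, -1) + J) = 13*(9/4 - 5/7) = 13*(43/28) = 559/28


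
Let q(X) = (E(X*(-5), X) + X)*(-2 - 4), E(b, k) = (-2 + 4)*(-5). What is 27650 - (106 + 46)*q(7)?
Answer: 24914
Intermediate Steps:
E(b, k) = -10 (E(b, k) = 2*(-5) = -10)
q(X) = 60 - 6*X (q(X) = (-10 + X)*(-2 - 4) = (-10 + X)*(-6) = 60 - 6*X)
27650 - (106 + 46)*q(7) = 27650 - (106 + 46)*(60 - 6*7) = 27650 - 152*(60 - 42) = 27650 - 152*18 = 27650 - 1*2736 = 27650 - 2736 = 24914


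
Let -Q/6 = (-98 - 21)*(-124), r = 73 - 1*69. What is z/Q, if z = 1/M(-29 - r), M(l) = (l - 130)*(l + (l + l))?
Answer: -1/1428705432 ≈ -6.9993e-10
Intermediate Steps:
r = 4 (r = 73 - 69 = 4)
M(l) = 3*l*(-130 + l) (M(l) = (-130 + l)*(l + 2*l) = (-130 + l)*(3*l) = 3*l*(-130 + l))
z = 1/16137 (z = 1/(3*(-29 - 1*4)*(-130 + (-29 - 1*4))) = 1/(3*(-29 - 4)*(-130 + (-29 - 4))) = 1/(3*(-33)*(-130 - 33)) = 1/(3*(-33)*(-163)) = 1/16137 ≈ 6.1969e-5)
Q = -88536 (Q = -6*(-98 - 21)*(-124) = -(-714)*(-124) = -6*14756 = -88536)
z/Q = (1/16137)/(-88536) = (1/16137)*(-1/88536) = -1/1428705432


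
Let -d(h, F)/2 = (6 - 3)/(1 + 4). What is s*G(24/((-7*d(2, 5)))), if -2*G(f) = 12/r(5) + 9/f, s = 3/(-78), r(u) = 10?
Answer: 87/1040 ≈ 0.083654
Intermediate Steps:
d(h, F) = -6/5 (d(h, F) = -2*(6 - 3)/(1 + 4) = -6/5)
s = -1/26 (s = 3*(-1/78) = -1/26 ≈ -0.038462)
G(f) = -⅗ - 9/(2*f) (G(f) = -(12/10 + 9/f)/2 = -(12*(⅒) + 9/f)/2 = -(6/5 + 9/f)/2 = -⅗ - 9/(2*f))
s*G(24/((-7*d(2, 5)))) = -3*(-15 - 48/((-7*(-6/5))))/(260*(24/((-7*(-6/5))))) = -3*(-15 - 48/42/5)/(260*(24/(42/5))) = -3*(-15 - 48*5/42)/(260*(24*(5/42))) = -3*(-15 - 2*20/7)/(260*20/7) = -3*7*(-15 - 40/7)/(260*20) = -3*7*(-145)/(260*20*7) = -1/26*(-87/40) = 87/1040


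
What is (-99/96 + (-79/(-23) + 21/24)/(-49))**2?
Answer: 1629171769/1300612096 ≈ 1.2526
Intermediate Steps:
(-99/96 + (-79/(-23) + 21/24)/(-49))**2 = (-99*1/96 + (-79*(-1/23) + 21*(1/24))*(-1/49))**2 = (-33/32 + (79/23 + 7/8)*(-1/49))**2 = (-33/32 + (793/184)*(-1/49))**2 = (-33/32 - 793/9016)**2 = (-40363/36064)**2 = 1629171769/1300612096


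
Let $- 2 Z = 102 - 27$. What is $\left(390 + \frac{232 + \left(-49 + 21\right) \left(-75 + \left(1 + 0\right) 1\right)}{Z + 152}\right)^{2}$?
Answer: $\frac{8820590724}{52441} \approx 1.682 \cdot 10^{5}$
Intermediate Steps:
$Z = - \frac{75}{2}$ ($Z = - \frac{102 - 27}{2} = \left(- \frac{1}{2}\right) 75 = - \frac{75}{2} \approx -37.5$)
$\left(390 + \frac{232 + \left(-49 + 21\right) \left(-75 + \left(1 + 0\right) 1\right)}{Z + 152}\right)^{2} = \left(390 + \frac{232 + \left(-49 + 21\right) \left(-75 + \left(1 + 0\right) 1\right)}{- \frac{75}{2} + 152}\right)^{2} = \left(390 + \frac{232 - 28 \left(-75 + 1 \cdot 1\right)}{\frac{229}{2}}\right)^{2} = \left(390 + \left(232 - 28 \left(-75 + 1\right)\right) \frac{2}{229}\right)^{2} = \left(390 + \left(232 - -2072\right) \frac{2}{229}\right)^{2} = \left(390 + \left(232 + 2072\right) \frac{2}{229}\right)^{2} = \left(390 + 2304 \cdot \frac{2}{229}\right)^{2} = \left(390 + \frac{4608}{229}\right)^{2} = \left(\frac{93918}{229}\right)^{2} = \frac{8820590724}{52441}$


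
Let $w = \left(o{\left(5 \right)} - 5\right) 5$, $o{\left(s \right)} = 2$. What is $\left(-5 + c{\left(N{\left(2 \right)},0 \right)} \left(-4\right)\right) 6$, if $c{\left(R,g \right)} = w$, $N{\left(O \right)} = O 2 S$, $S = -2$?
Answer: $330$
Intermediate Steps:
$N{\left(O \right)} = - 4 O$ ($N{\left(O \right)} = O 2 \left(-2\right) = 2 O \left(-2\right) = - 4 O$)
$w = -15$ ($w = \left(2 - 5\right) 5 = \left(-3\right) 5 = -15$)
$c{\left(R,g \right)} = -15$
$\left(-5 + c{\left(N{\left(2 \right)},0 \right)} \left(-4\right)\right) 6 = \left(-5 - -60\right) 6 = \left(-5 + 60\right) 6 = 55 \cdot 6 = 330$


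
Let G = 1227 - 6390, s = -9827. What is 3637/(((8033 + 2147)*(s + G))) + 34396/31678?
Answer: 2624326237157/2417002889800 ≈ 1.0858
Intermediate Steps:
G = -5163
3637/(((8033 + 2147)*(s + G))) + 34396/31678 = 3637/(((8033 + 2147)*(-9827 - 5163))) + 34396/31678 = 3637/((10180*(-14990))) + 34396*(1/31678) = 3637/(-152598200) + 17198/15839 = 3637*(-1/152598200) + 17198/15839 = -3637/152598200 + 17198/15839 = 2624326237157/2417002889800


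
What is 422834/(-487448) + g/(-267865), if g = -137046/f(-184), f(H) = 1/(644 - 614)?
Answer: 1118829307/77260508 ≈ 14.481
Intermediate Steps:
f(H) = 1/30
g = -4111380 (g = -137046/1/30 = -137046*30 = -4111380)
422834/(-487448) + g/(-267865) = 422834/(-487448) - 4111380/(-267865) = 422834*(-1/487448) - 4111380*(-1/267865) = -211417/243724 + 63252/4121 = 1118829307/77260508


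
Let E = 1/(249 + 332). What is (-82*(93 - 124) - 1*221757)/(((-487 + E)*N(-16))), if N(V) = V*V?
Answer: 127363915/72434176 ≈ 1.7583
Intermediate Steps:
E = 1/581 ≈ 0.0017212
N(V) = V²
(-82*(93 - 124) - 1*221757)/(((-487 + E)*N(-16))) = (-82*(93 - 124) - 1*221757)/(((-487 + 1/581)*(-16)²)) = (-82*(-31) - 221757)/((-282946/581*256)) = (2542 - 221757)/(-72434176/581) = -219215*(-581/72434176) = 127363915/72434176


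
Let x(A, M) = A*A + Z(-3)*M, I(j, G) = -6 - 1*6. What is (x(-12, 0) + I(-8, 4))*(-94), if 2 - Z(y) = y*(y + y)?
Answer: -12408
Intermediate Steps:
I(j, G) = -12 (I(j, G) = -6 - 6 = -12)
Z(y) = 2 - 2*y² (Z(y) = 2 - y*(y + y) = 2 - y*2*y = 2 - 2*y²)
x(A, M) = A² - 16*M (x(A, M) = A*A + (2 - 2*(-3)²)*M = A² + (2 - 2*9)*M = A² + (2 - 18)*M = A² - 16*M)
(x(-12, 0) + I(-8, 4))*(-94) = (((-12)² - 16*0) - 12)*(-94) = ((144 + 0) - 12)*(-94) = (144 - 12)*(-94) = 132*(-94) = -12408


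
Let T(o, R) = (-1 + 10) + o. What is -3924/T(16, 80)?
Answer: -3924/25 ≈ -156.96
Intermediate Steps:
T(o, R) = 9 + o
-3924/T(16, 80) = -3924/(9 + 16) = -3924/25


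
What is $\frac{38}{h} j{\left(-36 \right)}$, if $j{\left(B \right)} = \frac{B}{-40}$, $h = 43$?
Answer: $\frac{171}{215} \approx 0.79535$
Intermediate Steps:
$j{\left(B \right)} = - \frac{B}{40}$ ($j{\left(B \right)} = B \left(- \frac{1}{40}\right) = - \frac{B}{40}$)
$\frac{38}{h} j{\left(-36 \right)} = \frac{38}{43} \left(\left(- \frac{1}{40}\right) \left(-36\right)\right) = 38 \cdot \frac{1}{43} \cdot \frac{9}{10} = \frac{38}{43} \cdot \frac{9}{10} = \frac{171}{215}$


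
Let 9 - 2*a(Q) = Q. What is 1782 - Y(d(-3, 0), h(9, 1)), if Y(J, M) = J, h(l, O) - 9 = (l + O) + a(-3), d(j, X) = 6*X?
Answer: 1782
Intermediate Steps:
a(Q) = 9/2 - Q/2
h(l, O) = 15 + O + l (h(l, O) = 9 + ((l + O) + (9/2 - ½*(-3))) = 9 + ((O + l) + (9/2 + 3/2)) = 9 + ((O + l) + 6) = 9 + (6 + O + l) = 15 + O + l)
1782 - Y(d(-3, 0), h(9, 1)) = 1782 - 6*0 = 1782 - 1*0 = 1782 + 0 = 1782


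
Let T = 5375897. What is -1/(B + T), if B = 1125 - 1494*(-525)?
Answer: -1/6161372 ≈ -1.6230e-7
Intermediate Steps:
B = 785475 (B = 1125 + 784350 = 785475)
-1/(B + T) = -1/(785475 + 5375897) = -1/6161372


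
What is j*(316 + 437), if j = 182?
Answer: 137046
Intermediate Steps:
j*(316 + 437) = 182*(316 + 437) = 182*753 = 137046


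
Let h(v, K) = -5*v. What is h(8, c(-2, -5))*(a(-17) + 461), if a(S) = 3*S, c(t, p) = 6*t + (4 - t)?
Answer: -16400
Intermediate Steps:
c(t, p) = 4 + 5*t
h(8, c(-2, -5))*(a(-17) + 461) = (-5*8)*(3*(-17) + 461) = -40*(-51 + 461) = -40*410 = -16400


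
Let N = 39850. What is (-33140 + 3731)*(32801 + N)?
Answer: -2136593259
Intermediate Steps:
(-33140 + 3731)*(32801 + N) = (-33140 + 3731)*(32801 + 39850) = -29409*72651 = -2136593259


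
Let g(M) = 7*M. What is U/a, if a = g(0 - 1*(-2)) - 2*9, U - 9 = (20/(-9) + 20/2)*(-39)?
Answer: 883/12 ≈ 73.583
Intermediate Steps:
U = -883/3 (U = 9 + (20/(-9) + 20/2)*(-39) = 9 + (20*(-⅑) + 20*(½))*(-39) = 9 + (-20/9 + 10)*(-39) = 9 + (70/9)*(-39) = 9 - 910/3 = -883/3 ≈ -294.33)
a = -4 (a = 7*(0 - 1*(-2)) - 2*9 = 7*(0 + 2) - 18 = 7*2 - 18 = 14 - 18 = -4)
U/a = -883/3/(-4) = -883/3*(-¼) = 883/12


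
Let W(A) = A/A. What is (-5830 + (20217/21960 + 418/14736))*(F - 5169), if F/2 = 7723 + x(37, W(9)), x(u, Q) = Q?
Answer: -67323731993189/1123620 ≈ -5.9917e+7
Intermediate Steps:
W(A) = 1
F = 15448 (F = 2*(7723 + 1) = 2*7724 = 15448)
(-5830 + (20217/21960 + 418/14736))*(F - 5169) = (-5830 + (20217/21960 + 418/14736))*(15448 - 5169) = (-5830 + (20217*(1/21960) + 418*(1/14736)))*10279 = (-5830 + (6739/7320 + 209/7368))*10279 = (-5830 + 1066309/1123620)*10279 = -6549638291/1123620*10279 = -67323731993189/1123620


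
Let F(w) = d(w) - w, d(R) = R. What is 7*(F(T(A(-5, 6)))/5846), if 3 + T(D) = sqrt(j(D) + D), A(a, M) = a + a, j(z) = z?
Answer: 0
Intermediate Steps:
A(a, M) = 2*a
T(D) = -3 + sqrt(2)*sqrt(D) (T(D) = -3 + sqrt(D + D) = -3 + sqrt(2*D) = -3 + sqrt(2)*sqrt(D))
F(w) = 0 (F(w) = w - w = 0)
7*(F(T(A(-5, 6)))/5846) = 7*(0/5846) = 7*(0*(1/5846)) = 7*0 = 0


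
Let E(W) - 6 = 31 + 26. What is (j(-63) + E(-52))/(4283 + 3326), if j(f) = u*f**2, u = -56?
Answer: -31743/1087 ≈ -29.202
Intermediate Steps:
j(f) = -56*f**2
E(W) = 63 (E(W) = 6 + (31 + 26) = 6 + 57 = 63)
(j(-63) + E(-52))/(4283 + 3326) = (-56*(-63)**2 + 63)/(4283 + 3326) = (-56*3969 + 63)/7609 = (-222264 + 63)*(1/7609) = -222201*1/7609 = -31743/1087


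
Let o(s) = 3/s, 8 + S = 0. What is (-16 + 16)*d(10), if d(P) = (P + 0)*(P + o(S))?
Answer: 0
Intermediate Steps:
S = -8 (S = -8 + 0 = -8)
d(P) = P*(-3/8 + P) (d(P) = (P + 0)*(P + 3/(-8)) = P*(P + 3*(-⅛)) = P*(P - 3/8) = P*(-3/8 + P))
(-16 + 16)*d(10) = (-16 + 16)*((⅛)*10*(-3 + 8*10)) = 0*((⅛)*10*(-3 + 80)) = 0*((⅛)*10*77) = 0*(385/4) = 0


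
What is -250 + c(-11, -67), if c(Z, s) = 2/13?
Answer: -3248/13 ≈ -249.85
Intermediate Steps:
c(Z, s) = 2/13 (c(Z, s) = 2*(1/13) = 2/13)
-250 + c(-11, -67) = -250 + 2/13 = -3248/13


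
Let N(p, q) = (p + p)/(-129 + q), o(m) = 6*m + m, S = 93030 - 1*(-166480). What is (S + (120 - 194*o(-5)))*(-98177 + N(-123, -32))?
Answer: -601585913060/23 ≈ -2.6156e+10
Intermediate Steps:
S = 259510 (S = 93030 + 166480 = 259510)
o(m) = 7*m
N(p, q) = 2*p/(-129 + q) (N(p, q) = (2*p)/(-129 + q) = 2*p/(-129 + q))
(S + (120 - 194*o(-5)))*(-98177 + N(-123, -32)) = (259510 + (120 - 1358*(-5)))*(-98177 + 2*(-123)/(-129 - 32)) = (259510 + (120 - 194*(-35)))*(-98177 + 2*(-123)/(-161)) = (259510 + (120 + 6790))*(-98177 + 2*(-123)*(-1/161)) = (259510 + 6910)*(-98177 + 246/161) = 266420*(-15806251/161) = -601585913060/23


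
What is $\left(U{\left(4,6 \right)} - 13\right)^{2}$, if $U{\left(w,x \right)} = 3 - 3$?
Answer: $169$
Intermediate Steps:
$U{\left(w,x \right)} = 0$ ($U{\left(w,x \right)} = 3 - 3 = 0$)
$\left(U{\left(4,6 \right)} - 13\right)^{2} = \left(0 - 13\right)^{2} = \left(-13\right)^{2} = 169$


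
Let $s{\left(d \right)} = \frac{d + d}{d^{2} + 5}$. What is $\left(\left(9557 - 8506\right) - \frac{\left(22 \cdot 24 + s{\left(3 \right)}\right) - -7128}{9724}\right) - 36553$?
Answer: $- \frac{2416603731}{68068} \approx -35503.0$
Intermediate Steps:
$s{\left(d \right)} = \frac{2 d}{5 + d^{2}}$
$\left(\left(9557 - 8506\right) - \frac{\left(22 \cdot 24 + s{\left(3 \right)}\right) - -7128}{9724}\right) - 36553 = \left(\left(9557 - 8506\right) - \frac{\left(22 \cdot 24 + 2 \cdot 3 \frac{1}{5 + 3^{2}}\right) - -7128}{9724}\right) - 36553 = \left(\left(9557 - 8506\right) - \left(\left(528 + 2 \cdot 3 \frac{1}{5 + 9}\right) + 7128\right) \frac{1}{9724}\right) - 36553 = \left(1051 - \left(\left(528 + 2 \cdot 3 \cdot \frac{1}{14}\right) + 7128\right) \frac{1}{9724}\right) - 36553 = \left(1051 - \left(\left(528 + \frac{3}{7}\right) + 7128\right) \frac{1}{9724}\right) - 36553 = \left(1051 - \left(\frac{3699}{7} + 7128\right) \frac{1}{9724}\right) - 36553 = \left(1051 - \frac{53595}{7} \cdot \frac{1}{9724}\right) - 36553 = \left(1051 - \frac{53595}{68068}\right) - 36553 = \frac{71485873}{68068} - 36553 = - \frac{2416603731}{68068}$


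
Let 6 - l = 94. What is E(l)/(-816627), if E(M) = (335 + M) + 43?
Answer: -290/816627 ≈ -0.00035512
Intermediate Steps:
l = -88 (l = 6 - 1*94 = 6 - 94 = -88)
E(M) = 378 + M
E(l)/(-816627) = (378 - 88)/(-816627) = 290*(-1/816627) = -290/816627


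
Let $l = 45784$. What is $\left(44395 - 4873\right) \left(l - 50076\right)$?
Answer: $-169628424$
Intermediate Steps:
$\left(44395 - 4873\right) \left(l - 50076\right) = \left(44395 - 4873\right) \left(45784 - 50076\right) = 39522 \left(-4292\right) = -169628424$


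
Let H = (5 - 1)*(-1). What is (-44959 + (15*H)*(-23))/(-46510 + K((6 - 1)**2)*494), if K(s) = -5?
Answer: 43579/48980 ≈ 0.88973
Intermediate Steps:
H = -4 (H = 4*(-1) = -4)
(-44959 + (15*H)*(-23))/(-46510 + K((6 - 1)**2)*494) = (-44959 + (15*(-4))*(-23))/(-46510 - 5*494) = (-44959 - 60*(-23))/(-46510 - 2470) = (-44959 + 1380)/(-48980) = -43579*(-1/48980) = 43579/48980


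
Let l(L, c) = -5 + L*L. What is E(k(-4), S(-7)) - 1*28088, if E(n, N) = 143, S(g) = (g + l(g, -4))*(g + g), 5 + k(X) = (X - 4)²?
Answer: -27945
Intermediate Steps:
l(L, c) = -5 + L²
k(X) = -5 + (-4 + X)² (k(X) = -5 + (X - 4)² = -5 + (-4 + X)²)
S(g) = 2*g*(-5 + g + g²) (S(g) = (g + (-5 + g²))*(g + g) = (-5 + g + g²)*(2*g) = 2*g*(-5 + g + g²))
E(k(-4), S(-7)) - 1*28088 = 143 - 1*28088 = 143 - 28088 = -27945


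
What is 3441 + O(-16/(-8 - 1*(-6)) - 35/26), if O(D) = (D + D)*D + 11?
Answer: 1196705/338 ≈ 3540.5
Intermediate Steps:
O(D) = 11 + 2*D² (O(D) = (2*D)*D + 11 = 2*D² + 11 = 11 + 2*D²)
3441 + O(-16/(-8 - 1*(-6)) - 35/26) = 3441 + (11 + 2*(-16/(-8 - 1*(-6)) - 35/26)²) = 3441 + (11 + 2*(-16/(-8 + 6) - 35*1/26)²) = 3441 + (11 + 2*(-16/(-2) - 35/26)²) = 3441 + (11 + 2*(-16*(-½) - 35/26)²) = 3441 + (11 + 2*(8 - 35/26)²) = 3441 + (11 + 2*(173/26)²) = 3441 + (11 + 2*(29929/676)) = 3441 + (11 + 29929/338) = 3441 + 33647/338 = 1196705/338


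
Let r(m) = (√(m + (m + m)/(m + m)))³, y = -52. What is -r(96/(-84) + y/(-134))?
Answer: -115*√53935/219961 ≈ -0.12142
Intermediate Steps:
r(m) = (1 + m)^(3/2) (r(m) = (√(m + (2*m)/((2*m))))³ = (√(m + (2*m)*(1/(2*m))))³ = (√(m + 1))³ = (√(1 + m))³ = (1 + m)^(3/2))
-r(96/(-84) + y/(-134)) = -(1 + (96/(-84) - 52/(-134)))^(3/2) = -(1 + (96*(-1/84) - 52*(-1/134)))^(3/2) = -(1 + (-8/7 + 26/67))^(3/2) = -(1 - 354/469)^(3/2) = -(115/469)^(3/2) = -115*√53935/219961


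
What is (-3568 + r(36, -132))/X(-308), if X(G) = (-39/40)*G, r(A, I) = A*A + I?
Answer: -24040/3003 ≈ -8.0053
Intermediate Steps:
r(A, I) = I + A² (r(A, I) = A² + I = I + A²)
X(G) = -39*G/40 (X(G) = (-39*1/40)*G = -39*G/40)
(-3568 + r(36, -132))/X(-308) = (-3568 + (-132 + 36²))/((-39/40*(-308))) = (-3568 + (-132 + 1296))/(3003/10) = (-3568 + 1164)*(10/3003) = -2404*10/3003 = -24040/3003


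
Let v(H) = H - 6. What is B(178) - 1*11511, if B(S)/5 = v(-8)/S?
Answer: -1024514/89 ≈ -11511.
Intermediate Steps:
v(H) = -6 + H
B(S) = -70/S (B(S) = 5*((-6 - 8)/S) = 5*(-14/S) = -70/S)
B(178) - 1*11511 = -70/178 - 1*11511 = -70*1/178 - 11511 = -35/89 - 11511 = -1024514/89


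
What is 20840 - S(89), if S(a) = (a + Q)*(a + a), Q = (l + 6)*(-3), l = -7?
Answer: 4464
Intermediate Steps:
Q = 3 (Q = (-7 + 6)*(-3) = -1*(-3) = 3)
S(a) = 2*a*(3 + a) (S(a) = (a + 3)*(a + a) = (3 + a)*(2*a) = 2*a*(3 + a))
20840 - S(89) = 20840 - 2*89*(3 + 89) = 20840 - 2*89*92 = 20840 - 1*16376 = 20840 - 16376 = 4464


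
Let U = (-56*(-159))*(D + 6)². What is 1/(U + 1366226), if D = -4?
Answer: 1/1401842 ≈ 7.1335e-7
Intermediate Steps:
U = 35616 (U = (-56*(-159))*(-4 + 6)² = 8904*2² = 8904*4 = 35616)
1/(U + 1366226) = 1/(35616 + 1366226) = 1/1401842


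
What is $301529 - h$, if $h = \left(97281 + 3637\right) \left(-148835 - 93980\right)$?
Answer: $24504705699$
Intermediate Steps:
$h = -24504404170$ ($h = 100918 \left(-242815\right) = -24504404170$)
$301529 - h = 301529 - -24504404170 = 301529 + 24504404170 = 24504705699$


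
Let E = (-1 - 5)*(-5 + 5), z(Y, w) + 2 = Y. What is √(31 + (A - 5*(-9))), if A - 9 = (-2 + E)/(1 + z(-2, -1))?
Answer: √771/3 ≈ 9.2556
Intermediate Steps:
z(Y, w) = -2 + Y
E = 0 (E = -6*0 = 0)
A = 29/3 (A = 9 + (-2 + 0)/(1 + (-2 - 2)) = 9 - 2/(1 - 4) = 9 - 2/(-3) = 9 - 2*(-⅓) = 9 + ⅔ = 29/3 ≈ 9.6667)
√(31 + (A - 5*(-9))) = √(31 + (29/3 - 5*(-9))) = √(31 + (29/3 + 45)) = √(31 + 164/3) = √(257/3) = √771/3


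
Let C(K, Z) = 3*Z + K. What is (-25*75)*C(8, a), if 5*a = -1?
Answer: -13875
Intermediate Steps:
a = -⅕ (a = (⅕)*(-1) = -⅕ ≈ -0.20000)
C(K, Z) = K + 3*Z
(-25*75)*C(8, a) = (-25*75)*(8 + 3*(-⅕)) = -1875*(8 - ⅗) = -1875*37/5 = -13875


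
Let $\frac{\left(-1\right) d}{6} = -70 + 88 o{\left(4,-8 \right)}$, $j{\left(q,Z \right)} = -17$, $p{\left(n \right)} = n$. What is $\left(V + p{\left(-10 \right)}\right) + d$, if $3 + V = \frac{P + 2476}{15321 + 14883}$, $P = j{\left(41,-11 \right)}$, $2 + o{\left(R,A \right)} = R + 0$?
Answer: $- \frac{19599937}{30204} \approx -648.92$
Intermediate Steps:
$o{\left(R,A \right)} = -2 + R$ ($o{\left(R,A \right)} = -2 + \left(R + 0\right) = -2 + R$)
$P = -17$
$V = - \frac{88153}{30204}$ ($V = -3 + \frac{-17 + 2476}{15321 + 14883} = -3 + \frac{2459}{30204} = - \frac{88153}{30204} \approx -2.9186$)
$d = -636$ ($d = - 6 \left(-70 + 88 \left(-2 + 4\right)\right) = - 6 \left(-70 + 88 \cdot 2\right) = - 6 \left(-70 + 176\right) = \left(-6\right) 106 = -636$)
$\left(V + p{\left(-10 \right)}\right) + d = \left(- \frac{88153}{30204} - 10\right) - 636 = - \frac{390193}{30204} - 636 = - \frac{19599937}{30204}$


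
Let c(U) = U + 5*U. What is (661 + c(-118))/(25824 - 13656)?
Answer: -47/12168 ≈ -0.0038626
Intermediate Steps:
c(U) = 6*U
(661 + c(-118))/(25824 - 13656) = (661 + 6*(-118))/(25824 - 13656) = (661 - 708)/12168 = -47*1/12168 = -47/12168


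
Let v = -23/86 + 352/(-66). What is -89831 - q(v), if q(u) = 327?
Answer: -90158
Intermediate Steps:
v = -1445/258 (v = -23*1/86 + 352*(-1/66) = -23/86 - 16/3 = -1445/258 ≈ -5.6008)
-89831 - q(v) = -89831 - 1*327 = -89831 - 327 = -90158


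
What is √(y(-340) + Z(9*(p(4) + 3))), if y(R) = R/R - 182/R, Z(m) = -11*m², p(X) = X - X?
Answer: 3*I*√25744970/170 ≈ 89.54*I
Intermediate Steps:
p(X) = 0
y(R) = 1 - 182/R
√(y(-340) + Z(9*(p(4) + 3))) = √((-182 - 340)/(-340) - 11*81*(0 + 3)²) = √(-1/340*(-522) - 11*(9*3)²) = √(261/170 - 11*27²) = √(261/170 - 11*729) = √(261/170 - 8019) = √(-1362969/170) = 3*I*√25744970/170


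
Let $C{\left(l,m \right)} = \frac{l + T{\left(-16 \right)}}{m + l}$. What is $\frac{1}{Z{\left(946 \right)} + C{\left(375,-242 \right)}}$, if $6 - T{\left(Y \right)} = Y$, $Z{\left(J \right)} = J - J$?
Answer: $\frac{133}{397} \approx 0.33501$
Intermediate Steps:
$Z{\left(J \right)} = 0$
$T{\left(Y \right)} = 6 - Y$
$C{\left(l,m \right)} = \frac{22 + l}{l + m}$ ($C{\left(l,m \right)} = \frac{l + \left(6 - -16\right)}{m + l} = \frac{l + \left(6 + 16\right)}{l + m} = \frac{l + 22}{l + m} = \frac{22 + l}{l + m}$)
$\frac{1}{Z{\left(946 \right)} + C{\left(375,-242 \right)}} = \frac{1}{0 + \frac{22 + 375}{375 - 242}} = \frac{1}{0 + \frac{1}{133} \cdot 397} = \frac{1}{0 + \frac{397}{133}} = \frac{1}{\frac{397}{133}} = \frac{133}{397}$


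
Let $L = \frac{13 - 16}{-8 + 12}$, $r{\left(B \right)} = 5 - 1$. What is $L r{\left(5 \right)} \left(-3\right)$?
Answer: $9$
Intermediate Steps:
$r{\left(B \right)} = 4$ ($r{\left(B \right)} = 5 - 1 = 4$)
$L = - \frac{3}{4} \approx -0.75$
$L r{\left(5 \right)} \left(-3\right) = \left(- \frac{3}{4}\right) 4 \left(-3\right) = \left(-3\right) \left(-3\right) = 9$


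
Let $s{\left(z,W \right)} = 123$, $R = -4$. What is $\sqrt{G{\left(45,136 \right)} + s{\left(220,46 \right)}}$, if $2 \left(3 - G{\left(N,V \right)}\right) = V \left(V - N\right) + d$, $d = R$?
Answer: $2 i \sqrt{1515} \approx 77.846 i$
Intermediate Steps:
$d = -4$
$G{\left(N,V \right)} = 5 - \frac{V \left(V - N\right)}{2}$ ($G{\left(N,V \right)} = 3 - \frac{V \left(V - N\right) - 4}{2} = 3 - \frac{-4 + V \left(V - N\right)}{2} = 3 - \left(-2 + \frac{V \left(V - N\right)}{2}\right) = 5 - \frac{V \left(V - N\right)}{2}$)
$\sqrt{G{\left(45,136 \right)} + s{\left(220,46 \right)}} = \sqrt{\left(5 - \frac{136^{2}}{2} + \frac{1}{2} \cdot 45 \cdot 136\right) + 123} = \sqrt{\left(5 - 9248 + 3060\right) + 123} = \sqrt{-6183 + 123} = \sqrt{-6060} = 2 i \sqrt{1515}$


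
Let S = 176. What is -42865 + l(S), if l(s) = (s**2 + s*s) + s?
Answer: 19263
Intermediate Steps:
l(s) = s + 2*s**2 (l(s) = (s**2 + s**2) + s = 2*s**2 + s = s + 2*s**2)
-42865 + l(S) = -42865 + 176*(1 + 2*176) = -42865 + 176*(1 + 352) = -42865 + 176*353 = -42865 + 62128 = 19263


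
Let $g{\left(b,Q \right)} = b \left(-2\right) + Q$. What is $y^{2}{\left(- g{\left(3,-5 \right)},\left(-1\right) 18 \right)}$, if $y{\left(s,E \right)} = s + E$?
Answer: $49$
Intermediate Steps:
$g{\left(b,Q \right)} = Q - 2 b$ ($g{\left(b,Q \right)} = - 2 b + Q = Q - 2 b$)
$y{\left(s,E \right)} = E + s$
$y^{2}{\left(- g{\left(3,-5 \right)},\left(-1\right) 18 \right)} = \left(\left(-1\right) 18 - \left(-5 - 6\right)\right)^{2} = \left(-18 - \left(-5 - 6\right)\right)^{2} = \left(-18 - -11\right)^{2} = \left(-18 + 11\right)^{2} = \left(-7\right)^{2} = 49$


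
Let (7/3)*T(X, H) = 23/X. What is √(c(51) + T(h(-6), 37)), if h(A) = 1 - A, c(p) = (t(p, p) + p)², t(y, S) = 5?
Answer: √153733/7 ≈ 56.013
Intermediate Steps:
c(p) = (5 + p)²
T(X, H) = 69/(7*X) (T(X, H) = 3*(23/X)/7 = 69/(7*X))
√(c(51) + T(h(-6), 37)) = √((5 + 51)² + 69/(7*(1 - 1*(-6)))) = √(56² + 69/(7*(1 + 6))) = √(3136 + (69/7)/7) = √(3136 + (69/7)*(⅐)) = √(3136 + 69/49) = √(153733/49) = √153733/7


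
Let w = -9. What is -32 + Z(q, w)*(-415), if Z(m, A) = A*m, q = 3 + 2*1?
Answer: 18643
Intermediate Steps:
q = 5 (q = 3 + 2 = 5)
-32 + Z(q, w)*(-415) = -32 - 9*5*(-415) = -32 - 45*(-415) = -32 + 18675 = 18643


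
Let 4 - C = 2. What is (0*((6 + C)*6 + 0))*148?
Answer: 0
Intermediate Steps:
C = 2 (C = 4 - 1*2 = 4 - 2 = 2)
(0*((6 + C)*6 + 0))*148 = (0*((6 + 2)*6 + 0))*148 = (0*(8*6 + 0))*148 = (0*(48 + 0))*148 = (0*48)*148 = 0*148 = 0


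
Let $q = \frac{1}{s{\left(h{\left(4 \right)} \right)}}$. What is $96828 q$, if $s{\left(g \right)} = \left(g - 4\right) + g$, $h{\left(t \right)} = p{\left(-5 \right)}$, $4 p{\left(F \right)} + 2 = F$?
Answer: $- \frac{64552}{5} \approx -12910.0$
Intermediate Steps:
$p{\left(F \right)} = - \frac{1}{2} + \frac{F}{4}$
$h{\left(t \right)} = - \frac{7}{4}$ ($h{\left(t \right)} = - \frac{1}{2} + \frac{1}{4} \left(-5\right) = - \frac{1}{2} - \frac{5}{4} = - \frac{7}{4}$)
$s{\left(g \right)} = -4 + 2 g$ ($s{\left(g \right)} = \left(-4 + g\right) + g = -4 + 2 g$)
$q = - \frac{2}{15}$ ($q = \frac{1}{-4 + 2 \left(- \frac{7}{4}\right)} = \frac{1}{-4 - \frac{7}{2}} = \frac{1}{- \frac{15}{2}} = - \frac{2}{15} \approx -0.13333$)
$96828 q = 96828 \left(- \frac{2}{15}\right) = - \frac{64552}{5}$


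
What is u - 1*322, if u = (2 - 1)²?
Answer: -321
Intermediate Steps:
u = 1 (u = 1² = 1)
u - 1*322 = 1 - 1*322 = 1 - 322 = -321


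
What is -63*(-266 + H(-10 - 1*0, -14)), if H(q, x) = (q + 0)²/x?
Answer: 17208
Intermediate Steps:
H(q, x) = q²/x
-63*(-266 + H(-10 - 1*0, -14)) = -63*(-266 + (-10 - 1*0)²/(-14)) = -63*(-266 + (-10 + 0)²*(-1/14)) = -63*(-266 + (-10)²*(-1/14)) = -63*(-266 + 100*(-1/14)) = -63*(-266 - 50/7) = -63*(-1912/7) = 17208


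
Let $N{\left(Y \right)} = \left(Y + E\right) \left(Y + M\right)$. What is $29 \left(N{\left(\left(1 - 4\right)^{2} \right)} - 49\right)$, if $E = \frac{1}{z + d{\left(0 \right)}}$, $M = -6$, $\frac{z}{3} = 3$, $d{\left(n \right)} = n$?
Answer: $- \frac{1885}{3} \approx -628.33$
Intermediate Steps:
$z = 9$ ($z = 3 \cdot 3 = 9$)
$E = \frac{1}{9}$ ($E = \frac{1}{9 + 0} = \frac{1}{9} \approx 0.11111$)
$N{\left(Y \right)} = \left(-6 + Y\right) \left(\frac{1}{9} + Y\right)$ ($N{\left(Y \right)} = \left(Y + \frac{1}{9}\right) \left(Y - 6\right) = \left(\frac{1}{9} + Y\right) \left(-6 + Y\right) = \left(-6 + Y\right) \left(\frac{1}{9} + Y\right)$)
$29 \left(N{\left(\left(1 - 4\right)^{2} \right)} - 49\right) = 29 \left(\left(- \frac{2}{3} + \left(\left(1 - 4\right)^{2}\right)^{2} - \frac{53 \left(1 - 4\right)^{2}}{9}\right) - 49\right) = 29 \left(\left(- \frac{2}{3} + \left(\left(-3\right)^{2}\right)^{2} - \frac{53 \left(-3\right)^{2}}{9}\right) - 49\right) = 29 \left(\left(- \frac{2}{3} + 9^{2} - 53\right) - 49\right) = 29 \left(\left(- \frac{2}{3} + 81 - 53\right) - 49\right) = 29 \left(\frac{82}{3} - 49\right) = 29 \left(- \frac{65}{3}\right) = - \frac{1885}{3}$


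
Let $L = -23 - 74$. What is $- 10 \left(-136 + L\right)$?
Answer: $2330$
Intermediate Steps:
$L = -97$
$- 10 \left(-136 + L\right) = - 10 \left(-136 - 97\right) = \left(-10\right) \left(-233\right) = 2330$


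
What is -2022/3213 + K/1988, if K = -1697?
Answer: -451057/304164 ≈ -1.4829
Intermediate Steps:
-2022/3213 + K/1988 = -2022/3213 - 1697/1988 = -2022*1/3213 - 1697*1/1988 = -674/1071 - 1697/1988 = -451057/304164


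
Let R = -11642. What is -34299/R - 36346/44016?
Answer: 271641163/128108568 ≈ 2.1204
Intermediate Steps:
-34299/R - 36346/44016 = -34299/(-11642) - 36346/44016 = -34299*(-1/11642) - 36346*1/44016 = 34299/11642 - 18173/22008 = 271641163/128108568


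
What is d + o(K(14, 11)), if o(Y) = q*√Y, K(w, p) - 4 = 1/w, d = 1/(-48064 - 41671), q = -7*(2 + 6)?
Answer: -1/89735 - 4*√798 ≈ -113.00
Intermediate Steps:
q = -56 (q = -7*8 = -56)
d = -1/89735 (d = 1/(-89735) = -1/89735 ≈ -1.1144e-5)
K(w, p) = 4 + 1/w
o(Y) = -56*√Y
d + o(K(14, 11)) = -1/89735 - 56*√(4 + 1/14) = -1/89735 - 4*√798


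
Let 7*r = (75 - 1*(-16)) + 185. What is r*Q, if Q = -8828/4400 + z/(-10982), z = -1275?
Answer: -46341159/621775 ≈ -74.530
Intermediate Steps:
Q = -671611/355300 (Q = -8828/4400 - 1275/(-10982) = -8828*1/4400 - 1275*(-1/10982) = -2207/1100 + 75/646 = -671611/355300 ≈ -1.8903)
r = 276/7 (r = ((75 - 1*(-16)) + 185)/7 = ((75 + 16) + 185)/7 = (91 + 185)/7 = (⅐)*276 = 276/7 ≈ 39.429)
r*Q = (276/7)*(-671611/355300) = -46341159/621775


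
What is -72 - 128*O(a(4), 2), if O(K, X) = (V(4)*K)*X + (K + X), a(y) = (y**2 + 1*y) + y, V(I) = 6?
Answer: -40264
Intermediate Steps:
a(y) = y**2 + 2*y (a(y) = (y**2 + y) + y = (y + y**2) + y = y**2 + 2*y)
O(K, X) = K + X + 6*K*X (O(K, X) = (6*K)*X + (K + X) = 6*K*X + (K + X) = K + X + 6*K*X)
-72 - 128*O(a(4), 2) = -72 - 128*(4*(2 + 4) + 2 + 6*(4*(2 + 4))*2) = -72 - 128*(4*6 + 2 + 6*(4*6)*2) = -72 - 128*(24 + 2 + 6*24*2) = -72 - 128*(24 + 2 + 288) = -72 - 128*314 = -72 - 40192 = -40264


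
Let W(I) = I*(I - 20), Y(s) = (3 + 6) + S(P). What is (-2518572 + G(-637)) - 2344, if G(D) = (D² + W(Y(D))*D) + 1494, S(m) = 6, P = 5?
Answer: -2065878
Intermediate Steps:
Y(s) = 15 (Y(s) = (3 + 6) + 6 = 9 + 6 = 15)
W(I) = I*(-20 + I)
G(D) = 1494 + D² - 75*D (G(D) = (D² + (15*(-20 + 15))*D) + 1494 = (D² + (15*(-5))*D) + 1494 = (D² - 75*D) + 1494 = 1494 + D² - 75*D)
(-2518572 + G(-637)) - 2344 = (-2518572 + (1494 + (-637)² - 75*(-637))) - 2344 = (-2518572 + (1494 + 405769 + 47775)) - 2344 = (-2518572 + 455038) - 2344 = -2063534 - 2344 = -2065878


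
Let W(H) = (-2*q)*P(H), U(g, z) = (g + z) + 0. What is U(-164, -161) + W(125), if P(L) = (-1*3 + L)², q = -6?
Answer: 178283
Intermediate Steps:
U(g, z) = g + z
P(L) = (-3 + L)²
W(H) = 12*(-3 + H)² (W(H) = (-2*(-6))*(-3 + H)² = 12*(-3 + H)²)
U(-164, -161) + W(125) = (-164 - 161) + 12*(-3 + 125)² = -325 + 12*122² = -325 + 12*14884 = -325 + 178608 = 178283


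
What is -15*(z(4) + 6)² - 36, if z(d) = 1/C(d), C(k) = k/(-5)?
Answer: -5991/16 ≈ -374.44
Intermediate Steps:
C(k) = -k/5 (C(k) = k*(-⅕) = -k/5)
z(d) = -5/d (z(d) = 1/(-d/5) = -5/d)
-15*(z(4) + 6)² - 36 = -15*(-5/4 + 6)² - 36 = -15*(19/4)² - 36 = -15*361/16 - 36 = -5415/16 - 36 = -5991/16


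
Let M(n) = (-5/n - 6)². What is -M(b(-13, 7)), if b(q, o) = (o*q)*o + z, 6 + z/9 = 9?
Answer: -534361/14884 ≈ -35.902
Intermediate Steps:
z = 27 (z = -54 + 9*9 = -54 + 81 = 27)
b(q, o) = 27 + q*o² (b(q, o) = (o*q)*o + 27 = q*o² + 27 = 27 + q*o²)
M(n) = (-6 - 5/n)²
-M(b(-13, 7)) = -(5 + 6*(27 - 13*7²))²/(27 - 13*7²)² = -(5 + 6*(27 - 13*49))²/(27 - 13*49)² = -(5 + 6*(27 - 637))²/(27 - 637)² = -(5 + 6*(-610))²/(-610)² = -(5 - 3660)²/372100 = -(-3655)²/372100 = -13359025/372100 = -1*534361/14884 = -534361/14884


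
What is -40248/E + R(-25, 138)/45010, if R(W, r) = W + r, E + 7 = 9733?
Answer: -301743907/72961210 ≈ -4.1357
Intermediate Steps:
E = 9726 (E = -7 + 9733 = 9726)
-40248/E + R(-25, 138)/45010 = -40248/9726 + (-25 + 138)/45010 = -40248*1/9726 + 113*(1/45010) = -6708/1621 + 113/45010 = -301743907/72961210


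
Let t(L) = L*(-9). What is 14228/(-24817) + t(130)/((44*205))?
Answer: -15737245/22384934 ≈ -0.70303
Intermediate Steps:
t(L) = -9*L
14228/(-24817) + t(130)/((44*205)) = 14228/(-24817) + (-9*130)/((44*205)) = 14228*(-1/24817) - 1170/9020 = -14228/24817 - 1170*1/9020 = -14228/24817 - 117/902 = -15737245/22384934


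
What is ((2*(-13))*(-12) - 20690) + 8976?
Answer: -11402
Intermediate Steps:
((2*(-13))*(-12) - 20690) + 8976 = (-26*(-12) - 20690) + 8976 = (312 - 20690) + 8976 = -20378 + 8976 = -11402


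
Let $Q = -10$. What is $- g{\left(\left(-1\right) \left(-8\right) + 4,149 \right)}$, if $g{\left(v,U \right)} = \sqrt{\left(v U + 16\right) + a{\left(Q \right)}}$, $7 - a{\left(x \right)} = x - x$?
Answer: $- \sqrt{1811} \approx -42.556$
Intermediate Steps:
$a{\left(x \right)} = 7$ ($a{\left(x \right)} = 7 - \left(x - x\right) = 7 - 0 = 7 + 0 = 7$)
$g{\left(v,U \right)} = \sqrt{23 + U v}$ ($g{\left(v,U \right)} = \sqrt{\left(v U + 16\right) + 7} = \sqrt{\left(U v + 16\right) + 7} = \sqrt{\left(16 + U v\right) + 7} = \sqrt{23 + U v}$)
$- g{\left(\left(-1\right) \left(-8\right) + 4,149 \right)} = - \sqrt{23 + 149 \left(\left(-1\right) \left(-8\right) + 4\right)} = - \sqrt{23 + 149 \left(8 + 4\right)} = - \sqrt{23 + 149 \cdot 12} = - \sqrt{23 + 1788} = - \sqrt{1811}$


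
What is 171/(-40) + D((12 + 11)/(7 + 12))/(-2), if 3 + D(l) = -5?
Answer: -11/40 ≈ -0.27500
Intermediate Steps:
D(l) = -8 (D(l) = -3 - 5 = -8)
171/(-40) + D((12 + 11)/(7 + 12))/(-2) = 171/(-40) - 8/(-2) = 171*(-1/40) - 8*(-1/2) = -171/40 + 4 = -11/40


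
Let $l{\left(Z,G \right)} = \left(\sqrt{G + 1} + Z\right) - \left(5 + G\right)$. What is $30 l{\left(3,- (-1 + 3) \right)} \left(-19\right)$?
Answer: $- 570 i \approx - 570.0 i$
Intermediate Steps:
$l{\left(Z,G \right)} = -5 + Z + \sqrt{1 + G} - G$ ($l{\left(Z,G \right)} = \left(\sqrt{1 + G} + Z\right) - \left(5 + G\right) = \left(Z + \sqrt{1 + G}\right) - \left(5 + G\right) = -5 + Z + \sqrt{1 + G} - G$)
$30 l{\left(3,- (-1 + 3) \right)} \left(-19\right) = 30 \left(-5 + 3 + \sqrt{1 - \left(-1 + 3\right)} - - (-1 + 3)\right) \left(-19\right) = 30 \left(-5 + 3 + \sqrt{1 - 2} - \left(-1\right) 2\right) \left(-19\right) = 30 \left(-5 + 3 + \sqrt{1 - 2} - -2\right) \left(-19\right) = 30 \left(-5 + 3 + \sqrt{-1} + 2\right) \left(-19\right) = 30 \left(-5 + 3 + i + 2\right) \left(-19\right) = 30 i \left(-19\right) = - 570 i$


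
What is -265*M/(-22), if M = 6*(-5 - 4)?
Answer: -7155/11 ≈ -650.45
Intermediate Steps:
M = -54 (M = 6*(-9) = -54)
-265*M/(-22) = -(-14310)/(-22) = -(-14310)*(-1)/22 = -265*27/11 = -7155/11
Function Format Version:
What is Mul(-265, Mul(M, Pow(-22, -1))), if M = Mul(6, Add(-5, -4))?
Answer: Rational(-7155, 11) ≈ -650.45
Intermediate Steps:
M = -54 (M = Mul(6, -9) = -54)
Mul(-265, Mul(M, Pow(-22, -1))) = Mul(-265, Mul(-54, Pow(-22, -1))) = Mul(-265, Mul(-54, Rational(-1, 22))) = Mul(-265, Rational(27, 11)) = Rational(-7155, 11)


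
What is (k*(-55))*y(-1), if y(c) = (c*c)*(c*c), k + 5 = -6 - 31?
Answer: 2310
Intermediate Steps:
k = -42 (k = -5 + (-6 - 31) = -5 - 37 = -42)
y(c) = c**4 (y(c) = c**2*c**2 = c**4)
(k*(-55))*y(-1) = -42*(-55)*(-1)**4 = 2310*1 = 2310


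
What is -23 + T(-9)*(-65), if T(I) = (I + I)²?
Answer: -21083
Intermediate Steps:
T(I) = 4*I² (T(I) = (2*I)² = 4*I²)
-23 + T(-9)*(-65) = -23 + (4*(-9)²)*(-65) = -23 + (4*81)*(-65) = -23 + 324*(-65) = -23 - 21060 = -21083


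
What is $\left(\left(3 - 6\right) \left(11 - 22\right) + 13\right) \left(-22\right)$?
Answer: $-1012$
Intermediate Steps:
$\left(\left(3 - 6\right) \left(11 - 22\right) + 13\right) \left(-22\right) = \left(\left(-3\right) \left(-11\right) + 13\right) \left(-22\right) = \left(33 + 13\right) \left(-22\right) = 46 \left(-22\right) = -1012$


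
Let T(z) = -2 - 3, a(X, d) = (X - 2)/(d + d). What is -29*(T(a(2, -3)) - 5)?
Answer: 290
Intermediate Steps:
a(X, d) = (-2 + X)/(2*d) (a(X, d) = (-2 + X)/((2*d)) = (-2 + X)*(1/(2*d)) = (-2 + X)/(2*d))
T(z) = -5
-29*(T(a(2, -3)) - 5) = -29*(-5 - 5) = -29*(-10) = 290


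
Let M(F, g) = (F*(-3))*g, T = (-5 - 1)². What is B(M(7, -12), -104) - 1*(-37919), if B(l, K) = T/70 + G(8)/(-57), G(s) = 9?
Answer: 25216372/665 ≈ 37919.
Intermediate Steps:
T = 36 (T = (-6)² = 36)
M(F, g) = -3*F*g (M(F, g) = (-3*F)*g = -3*F*g)
B(l, K) = 237/665 (B(l, K) = 36/70 + 9/(-57) = 36*(1/70) + 9*(-1/57) = 18/35 - 3/19 = 237/665)
B(M(7, -12), -104) - 1*(-37919) = 237/665 - 1*(-37919) = 237/665 + 37919 = 25216372/665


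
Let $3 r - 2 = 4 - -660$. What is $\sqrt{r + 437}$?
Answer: $\sqrt{659} \approx 25.671$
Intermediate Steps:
$r = 222$ ($r = \frac{2}{3} + \frac{4 - -660}{3} = \frac{2}{3} + \frac{4 + 660}{3} = \frac{2}{3} + \frac{1}{3} \cdot 664 = \frac{2}{3} + \frac{664}{3} = 222$)
$\sqrt{r + 437} = \sqrt{222 + 437} = \sqrt{659}$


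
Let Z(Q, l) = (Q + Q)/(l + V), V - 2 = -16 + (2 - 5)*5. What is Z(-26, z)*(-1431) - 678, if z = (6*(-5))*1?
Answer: -114414/59 ≈ -1939.2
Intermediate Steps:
z = -30 (z = -30*1 = -30)
V = -29 (V = 2 + (-16 + (2 - 5)*5) = 2 + (-16 - 3*5) = 2 + (-16 - 15) = 2 - 31 = -29)
Z(Q, l) = 2*Q/(-29 + l) (Z(Q, l) = (Q + Q)/(l - 29) = (2*Q)/(-29 + l) = 2*Q/(-29 + l))
Z(-26, z)*(-1431) - 678 = (2*(-26)/(-29 - 30))*(-1431) - 678 = (2*(-26)/(-59))*(-1431) - 678 = (2*(-26)*(-1/59))*(-1431) - 678 = (52/59)*(-1431) - 678 = -74412/59 - 678 = -114414/59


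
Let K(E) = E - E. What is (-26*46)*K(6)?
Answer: 0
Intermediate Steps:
K(E) = 0
(-26*46)*K(6) = -26*46*0 = -1196*0 = 0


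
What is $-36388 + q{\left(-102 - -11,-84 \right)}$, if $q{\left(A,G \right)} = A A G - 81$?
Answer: $-732073$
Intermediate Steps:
$q{\left(A,G \right)} = -81 + G A^{2}$ ($q{\left(A,G \right)} = A^{2} G - 81 = G A^{2} - 81 = -81 + G A^{2}$)
$-36388 + q{\left(-102 - -11,-84 \right)} = -36388 - \left(81 + 84 \left(-102 - -11\right)^{2}\right) = -36388 - \left(81 + 84 \left(-102 + 11\right)^{2}\right) = -36388 - \left(81 + 84 \left(-91\right)^{2}\right) = -36388 - 695685 = -732073$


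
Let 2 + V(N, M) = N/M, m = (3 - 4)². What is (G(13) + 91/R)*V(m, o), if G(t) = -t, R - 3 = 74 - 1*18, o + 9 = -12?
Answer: 29068/1239 ≈ 23.461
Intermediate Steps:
o = -21 (o = -9 - 12 = -21)
R = 59 (R = 3 + (74 - 1*18) = 3 + (74 - 18) = 3 + 56 = 59)
m = 1 (m = (-1)² = 1)
V(N, M) = -2 + N/M
(G(13) + 91/R)*V(m, o) = (-1*13 + 91/59)*(-2 + 1/(-21)) = (-13 + 91*(1/59))*(-2 + 1*(-1/21)) = (-13 + 91/59)*(-2 - 1/21) = -676/59*(-43/21) = 29068/1239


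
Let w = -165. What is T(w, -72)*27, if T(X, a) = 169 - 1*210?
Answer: -1107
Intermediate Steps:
T(X, a) = -41 (T(X, a) = 169 - 210 = -41)
T(w, -72)*27 = -41*27 = -1107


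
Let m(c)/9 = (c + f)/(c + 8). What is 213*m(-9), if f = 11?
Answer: -3834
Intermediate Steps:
m(c) = 9*(11 + c)/(8 + c) (m(c) = 9*((c + 11)/(c + 8)) = 9*((11 + c)/(8 + c)) = 9*(11 + c)/(8 + c))
213*m(-9) = 213*(9*(11 - 9)/(8 - 9)) = 213*(9*2/(-1)) = 213*(9*(-1)*2) = 213*(-18) = -3834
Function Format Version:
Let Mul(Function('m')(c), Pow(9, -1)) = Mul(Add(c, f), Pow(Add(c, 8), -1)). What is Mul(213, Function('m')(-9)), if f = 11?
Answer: -3834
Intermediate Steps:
Function('m')(c) = Mul(9, Pow(Add(8, c), -1), Add(11, c)) (Function('m')(c) = Mul(9, Mul(Add(c, 11), Pow(Add(c, 8), -1))) = Mul(9, Mul(Add(11, c), Pow(Add(8, c), -1))) = Mul(9, Mul(Pow(Add(8, c), -1), Add(11, c))) = Mul(9, Pow(Add(8, c), -1), Add(11, c)))
Mul(213, Function('m')(-9)) = Mul(213, Mul(9, Pow(Add(8, -9), -1), Add(11, -9))) = Mul(213, Mul(9, Pow(-1, -1), 2)) = Mul(213, Mul(9, -1, 2)) = Mul(213, -18) = -3834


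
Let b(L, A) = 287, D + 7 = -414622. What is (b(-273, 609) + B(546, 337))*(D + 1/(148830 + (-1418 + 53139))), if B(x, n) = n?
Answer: -3991404507744/15427 ≈ -2.5873e+8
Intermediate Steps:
D = -414629 (D = -7 - 414622 = -414629)
(b(-273, 609) + B(546, 337))*(D + 1/(148830 + (-1418 + 53139))) = (287 + 337)*(-414629 + 1/(148830 + (-1418 + 53139))) = 624*(-414629 + 1/(148830 + 51721)) = 624*(-414629 + 1/200551) = 624*(-83154260578/200551) = -3991404507744/15427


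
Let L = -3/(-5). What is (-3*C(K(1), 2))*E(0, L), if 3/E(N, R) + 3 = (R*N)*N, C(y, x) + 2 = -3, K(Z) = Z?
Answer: -15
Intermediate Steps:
L = ⅗ (L = -3*(-⅕) = ⅗ ≈ 0.60000)
C(y, x) = -5 (C(y, x) = -2 - 3 = -5)
E(N, R) = 3/(-3 + R*N²) (E(N, R) = 3/(-3 + (R*N)*N) = 3/(-3 + (N*R)*N) = 3/(-3 + R*N²))
(-3*C(K(1), 2))*E(0, L) = (-3*(-5))*(3/(-3 + (⅗)*0²)) = 15*(3/(-3 + (⅗)*0)) = 15*(3/(-3 + 0)) = 15*(3/(-3)) = 15*(3*(-⅓)) = 15*(-1) = -15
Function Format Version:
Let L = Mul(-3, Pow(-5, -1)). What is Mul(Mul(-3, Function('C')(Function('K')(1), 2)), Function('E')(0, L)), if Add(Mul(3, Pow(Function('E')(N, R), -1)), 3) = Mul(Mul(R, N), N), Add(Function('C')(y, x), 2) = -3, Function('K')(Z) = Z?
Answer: -15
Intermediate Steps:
L = Rational(3, 5) (L = Mul(-3, Rational(-1, 5)) = Rational(3, 5) ≈ 0.60000)
Function('C')(y, x) = -5 (Function('C')(y, x) = Add(-2, -3) = -5)
Function('E')(N, R) = Mul(3, Pow(Add(-3, Mul(R, Pow(N, 2))), -1)) (Function('E')(N, R) = Mul(3, Pow(Add(-3, Mul(Mul(R, N), N)), -1)) = Mul(3, Pow(Add(-3, Mul(Mul(N, R), N)), -1)) = Mul(3, Pow(Add(-3, Mul(R, Pow(N, 2))), -1)))
Mul(Mul(-3, Function('C')(Function('K')(1), 2)), Function('E')(0, L)) = Mul(Mul(-3, -5), Mul(3, Pow(Add(-3, Mul(Rational(3, 5), Pow(0, 2))), -1))) = Mul(15, Mul(3, Pow(Add(-3, Mul(Rational(3, 5), 0)), -1))) = Mul(15, Mul(3, Pow(Add(-3, 0), -1))) = Mul(15, Mul(3, Pow(-3, -1))) = Mul(15, Mul(3, Rational(-1, 3))) = Mul(15, -1) = -15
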